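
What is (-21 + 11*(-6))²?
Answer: 7569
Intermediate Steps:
(-21 + 11*(-6))² = (-21 - 66)² = (-87)² = 7569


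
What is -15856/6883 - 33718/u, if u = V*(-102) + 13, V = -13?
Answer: -253312178/9216337 ≈ -27.485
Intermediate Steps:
u = 1339 (u = -13*(-102) + 13 = 1326 + 13 = 1339)
-15856/6883 - 33718/u = -15856/6883 - 33718/1339 = -253312178/9216337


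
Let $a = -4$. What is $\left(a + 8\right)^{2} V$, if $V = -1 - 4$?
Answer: $-80$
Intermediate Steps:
$V = -5$
$\left(a + 8\right)^{2} V = \left(-4 + 8\right)^{2} \left(-5\right) = 4^{2} \left(-5\right) = 16 \left(-5\right) = -80$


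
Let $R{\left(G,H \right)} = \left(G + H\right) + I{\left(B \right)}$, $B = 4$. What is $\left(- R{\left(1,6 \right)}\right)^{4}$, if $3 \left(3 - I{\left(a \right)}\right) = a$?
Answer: $\frac{456976}{81} \approx 5641.7$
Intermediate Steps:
$I{\left(a \right)} = 3 - \frac{a}{3}$
$R{\left(G,H \right)} = \frac{5}{3} + G + H$ ($R{\left(G,H \right)} = \left(G + H\right) + \left(3 - \frac{4}{3}\right) = \left(G + H\right) + \frac{5}{3} = \frac{5}{3} + G + H$)
$\left(- R{\left(1,6 \right)}\right)^{4} = \left(- (\frac{5}{3} + 1 + 6)\right)^{4} = \left(\left(-1\right) \frac{26}{3}\right)^{4} = \left(- \frac{26}{3}\right)^{4} = \frac{456976}{81}$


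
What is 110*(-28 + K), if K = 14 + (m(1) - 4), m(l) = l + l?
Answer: -1760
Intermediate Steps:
m(l) = 2*l
K = 12 (K = 14 + (2*1 - 4) = 14 + (2 - 4) = 14 - 2 = 12)
110*(-28 + K) = 110*(-28 + 12) = 110*(-16) = -1760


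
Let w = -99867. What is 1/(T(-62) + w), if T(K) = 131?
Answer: -1/99736 ≈ -1.0026e-5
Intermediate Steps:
1/(T(-62) + w) = 1/(131 - 99867) = 1/(-99736) = -1/99736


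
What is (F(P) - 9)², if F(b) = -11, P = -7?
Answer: 400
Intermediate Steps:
(F(P) - 9)² = (-11 - 9)² = (-20)² = 400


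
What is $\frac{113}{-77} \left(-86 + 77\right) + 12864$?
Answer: $\frac{991545}{77} \approx 12877.0$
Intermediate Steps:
$\frac{113}{-77} \left(-86 + 77\right) + 12864 = 113 \left(- \frac{1}{77}\right) \left(-9\right) + 12864 = \left(- \frac{113}{77}\right) \left(-9\right) + 12864 = \frac{1017}{77} + 12864 = \frac{991545}{77}$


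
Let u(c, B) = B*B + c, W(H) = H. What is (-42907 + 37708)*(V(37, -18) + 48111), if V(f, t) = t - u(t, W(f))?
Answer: -243011658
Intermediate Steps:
u(c, B) = c + B**2 (u(c, B) = B**2 + c = c + B**2)
V(f, t) = -f**2 (V(f, t) = t - (t + f**2) = t + (-t - f**2) = -f**2)
(-42907 + 37708)*(V(37, -18) + 48111) = (-42907 + 37708)*(-1*37**2 + 48111) = -5199*(-1*1369 + 48111) = -5199*(-1369 + 48111) = -5199*46742 = -243011658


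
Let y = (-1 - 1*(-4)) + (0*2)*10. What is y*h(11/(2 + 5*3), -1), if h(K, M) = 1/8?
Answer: 3/8 ≈ 0.37500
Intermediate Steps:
h(K, M) = ⅛
y = 3 (y = (-1 + 4) + 0*10 = 3 + 0 = 3)
y*h(11/(2 + 5*3), -1) = 3*(⅛) = 3/8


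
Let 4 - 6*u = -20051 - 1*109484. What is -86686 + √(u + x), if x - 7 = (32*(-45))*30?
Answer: -86686 + I*√777714/6 ≈ -86686.0 + 146.98*I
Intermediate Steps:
u = 129539/6 (u = ⅔ - (-20051 - 1*109484)/6 = ⅔ - (-20051 - 109484)/6 = ⅔ - ⅙*(-129535) = ⅔ + 129535/6 = 129539/6 ≈ 21590.)
x = -43193 (x = 7 + (32*(-45))*30 = 7 - 1440*30 = 7 - 43200 = -43193)
-86686 + √(u + x) = -86686 + √(129539/6 - 43193) = -86686 + √(-129619/6) = -86686 + I*√777714/6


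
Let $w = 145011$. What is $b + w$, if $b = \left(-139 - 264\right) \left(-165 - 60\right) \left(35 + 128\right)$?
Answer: $14925036$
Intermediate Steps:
$b = 14780025$ ($b = - 403 \left(\left(-225\right) 163\right) = \left(-403\right) \left(-36675\right) = 14780025$)
$b + w = 14780025 + 145011 = 14925036$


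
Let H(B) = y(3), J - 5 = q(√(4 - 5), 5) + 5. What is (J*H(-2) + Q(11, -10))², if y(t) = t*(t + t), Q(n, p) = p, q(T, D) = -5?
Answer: 6400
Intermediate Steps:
J = 5 (J = 5 + (-5 + 5) = 5 + 0 = 5)
y(t) = 2*t² (y(t) = t*(2*t) = 2*t²)
H(B) = 18 (H(B) = 2*3² = 2*9 = 18)
(J*H(-2) + Q(11, -10))² = (5*18 - 10)² = (90 - 10)² = 80² = 6400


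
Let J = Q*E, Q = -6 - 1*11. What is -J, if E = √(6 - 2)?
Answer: 34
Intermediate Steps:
E = 2 (E = √4 = 2)
Q = -17 (Q = -6 - 11 = -17)
J = -34 (J = -17*2 = -34)
-J = -1*(-34) = 34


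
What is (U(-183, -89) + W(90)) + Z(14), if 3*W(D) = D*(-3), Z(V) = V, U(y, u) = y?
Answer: -259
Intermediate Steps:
W(D) = -D (W(D) = (D*(-3))/3 = (-3*D)/3 = -D)
(U(-183, -89) + W(90)) + Z(14) = (-183 - 1*90) + 14 = (-183 - 90) + 14 = -273 + 14 = -259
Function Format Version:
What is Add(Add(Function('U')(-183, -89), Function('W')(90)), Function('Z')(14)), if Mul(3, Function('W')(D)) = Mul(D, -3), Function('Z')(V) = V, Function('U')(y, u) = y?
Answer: -259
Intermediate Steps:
Function('W')(D) = Mul(-1, D) (Function('W')(D) = Mul(Rational(1, 3), Mul(D, -3)) = Mul(Rational(1, 3), Mul(-3, D)) = Mul(-1, D))
Add(Add(Function('U')(-183, -89), Function('W')(90)), Function('Z')(14)) = Add(Add(-183, Mul(-1, 90)), 14) = Add(Add(-183, -90), 14) = Add(-273, 14) = -259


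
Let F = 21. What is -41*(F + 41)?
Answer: -2542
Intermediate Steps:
-41*(F + 41) = -41*(21 + 41) = -41*62 = -2542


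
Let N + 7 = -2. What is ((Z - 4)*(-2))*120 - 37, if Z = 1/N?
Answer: 2849/3 ≈ 949.67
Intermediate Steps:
N = -9 (N = -7 - 2 = -9)
Z = -⅑ (Z = 1/(-9) = -⅑ ≈ -0.11111)
((Z - 4)*(-2))*120 - 37 = ((-⅑ - 4)*(-2))*120 - 37 = -37/9*(-2)*120 - 37 = (74/9)*120 - 37 = 2960/3 - 37 = 2849/3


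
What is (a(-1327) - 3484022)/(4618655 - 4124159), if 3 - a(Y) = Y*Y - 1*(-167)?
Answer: -5245115/494496 ≈ -10.607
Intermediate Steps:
a(Y) = -164 - Y² (a(Y) = 3 - (Y*Y - 1*(-167)) = 3 - (Y² + 167) = 3 - (167 + Y²) = 3 + (-167 - Y²) = -164 - Y²)
(a(-1327) - 3484022)/(4618655 - 4124159) = ((-164 - 1*(-1327)²) - 3484022)/(4618655 - 4124159) = ((-164 - 1*1760929) - 3484022)/494496 = ((-164 - 1760929) - 3484022)*(1/494496) = (-1761093 - 3484022)*(1/494496) = -5245115*1/494496 = -5245115/494496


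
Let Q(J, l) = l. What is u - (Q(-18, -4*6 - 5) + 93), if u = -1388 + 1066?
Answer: -386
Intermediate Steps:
u = -322
u - (Q(-18, -4*6 - 5) + 93) = -322 - ((-4*6 - 5) + 93) = -322 - ((-24 - 5) + 93) = -322 - (-29 + 93) = -322 - 1*64 = -322 - 64 = -386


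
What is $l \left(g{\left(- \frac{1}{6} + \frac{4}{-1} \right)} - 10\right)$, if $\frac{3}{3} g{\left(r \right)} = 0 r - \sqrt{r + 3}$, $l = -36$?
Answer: $360 + 6 i \sqrt{42} \approx 360.0 + 38.884 i$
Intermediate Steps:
$g{\left(r \right)} = - \sqrt{3 + r}$ ($g{\left(r \right)} = 0 r - \sqrt{r + 3} = 0 - \sqrt{3 + r} = - \sqrt{3 + r}$)
$l \left(g{\left(- \frac{1}{6} + \frac{4}{-1} \right)} - 10\right) = - 36 \left(- \sqrt{3 + \left(- \frac{1}{6} + \frac{4}{-1}\right)} - 10\right) = - 36 \left(- \sqrt{3 + \left(\left(-1\right) \frac{1}{6} + 4 \left(-1\right)\right)} - 10\right) = - 36 \left(- \sqrt{3 - \frac{25}{6}} - 10\right) = - 36 \left(- \sqrt{- \frac{7}{6}} - 10\right) = - 36 \left(- \frac{i \sqrt{42}}{6} - 10\right) = - 36 \left(-10 - \frac{i \sqrt{42}}{6}\right) = 360 + 6 i \sqrt{42}$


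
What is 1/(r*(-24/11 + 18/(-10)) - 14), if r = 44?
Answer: -5/946 ≈ -0.0052854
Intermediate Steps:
1/(r*(-24/11 + 18/(-10)) - 14) = 1/(44*(-24/11 + 18/(-10)) - 14) = 1/(44*(-24*1/11 + 18*(-1/10)) - 14) = 1/(44*(-24/11 - 9/5) - 14) = 1/(44*(-219/55) - 14) = 1/(-876/5 - 14) = 1/(-946/5) = -5/946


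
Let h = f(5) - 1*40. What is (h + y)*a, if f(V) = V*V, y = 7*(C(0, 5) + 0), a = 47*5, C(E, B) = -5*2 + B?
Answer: -11750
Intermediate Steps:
C(E, B) = -10 + B
a = 235
y = -35 (y = 7*((-10 + 5) + 0) = 7*(-5 + 0) = 7*(-5) = -35)
f(V) = V**2
h = -15 (h = 5**2 - 1*40 = 25 - 40 = -15)
(h + y)*a = (-15 - 35)*235 = -50*235 = -11750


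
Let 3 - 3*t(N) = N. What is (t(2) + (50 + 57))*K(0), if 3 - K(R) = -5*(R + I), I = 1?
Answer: 2576/3 ≈ 858.67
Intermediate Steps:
t(N) = 1 - N/3
K(R) = 8 + 5*R (K(R) = 3 - (-5)*(R + 1) = 3 - (-5)*(1 + R) = 3 - (-5 - 5*R) = 3 + (5 + 5*R) = 8 + 5*R)
(t(2) + (50 + 57))*K(0) = ((1 - ⅓*2) + (50 + 57))*(8 + 5*0) = ((1 - ⅔) + 107)*(8 + 0) = (⅓ + 107)*8 = (322/3)*8 = 2576/3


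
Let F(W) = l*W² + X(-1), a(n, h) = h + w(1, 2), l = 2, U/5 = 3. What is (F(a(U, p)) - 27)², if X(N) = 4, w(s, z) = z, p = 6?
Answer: 11025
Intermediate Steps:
U = 15 (U = 5*3 = 15)
a(n, h) = 2 + h (a(n, h) = h + 2 = 2 + h)
F(W) = 4 + 2*W² (F(W) = 2*W² + 4 = 4 + 2*W²)
(F(a(U, p)) - 27)² = ((4 + 2*(2 + 6)²) - 27)² = ((4 + 2*8²) - 27)² = ((4 + 2*64) - 27)² = ((4 + 128) - 27)² = (132 - 27)² = 105² = 11025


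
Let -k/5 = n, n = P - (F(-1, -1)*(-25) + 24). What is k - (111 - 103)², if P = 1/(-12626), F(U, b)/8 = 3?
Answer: -37170939/12626 ≈ -2944.0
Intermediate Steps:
F(U, b) = 24 (F(U, b) = 8*3 = 24)
P = -1/12626 ≈ -7.9202e-5
n = 7272575/12626 (n = -1/12626 - (24*(-25) + 24) = -1/12626 - (-600 + 24) = -1/12626 - 1*(-576) = -1/12626 + 576 = 7272575/12626 ≈ 576.00)
k = -36362875/12626 (k = -5*7272575/12626 = -36362875/12626 ≈ -2880.0)
k - (111 - 103)² = -36362875/12626 - (111 - 103)² = -36362875/12626 - 1*8² = -36362875/12626 - 1*64 = -36362875/12626 - 64 = -37170939/12626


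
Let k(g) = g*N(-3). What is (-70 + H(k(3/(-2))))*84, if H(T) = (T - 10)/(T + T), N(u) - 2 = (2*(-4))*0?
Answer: -5698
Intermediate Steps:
N(u) = 2 (N(u) = 2 + (2*(-4))*0 = 2 - 8*0 = 2 + 0 = 2)
k(g) = 2*g (k(g) = g*2 = 2*g)
H(T) = (-10 + T)/(2*T) (H(T) = (-10 + T)/((2*T)) = (-10 + T)*(1/(2*T)) = (-10 + T)/(2*T))
(-70 + H(k(3/(-2))))*84 = (-70 + (-10 + 2*(3/(-2)))/(2*((2*(3/(-2))))))*84 = (-70 + (-10 + 2*(3*(-½)))/(2*((2*(3*(-½))))))*84 = (-70 + (-10 + 2*(-3/2))/(2*((2*(-3/2)))))*84 = (-70 + (½)*(-10 - 3)/(-3))*84 = (-70 + (½)*(-⅓)*(-13))*84 = (-70 + 13/6)*84 = -407/6*84 = -5698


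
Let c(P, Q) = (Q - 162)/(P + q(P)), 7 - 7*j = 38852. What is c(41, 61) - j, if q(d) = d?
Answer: 3184583/574 ≈ 5548.1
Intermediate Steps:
j = -38845/7 (j = 1 - 1/7*38852 = 1 - 38852/7 = -38845/7 ≈ -5549.3)
c(P, Q) = (-162 + Q)/(2*P) (c(P, Q) = (Q - 162)/(P + P) = (-162 + Q)/((2*P)) = (-162 + Q)*(1/(2*P)) = (-162 + Q)/(2*P))
c(41, 61) - j = (1/2)*(-162 + 61)/41 - 1*(-38845/7) = (1/2)*(1/41)*(-101) + 38845/7 = -101/82 + 38845/7 = 3184583/574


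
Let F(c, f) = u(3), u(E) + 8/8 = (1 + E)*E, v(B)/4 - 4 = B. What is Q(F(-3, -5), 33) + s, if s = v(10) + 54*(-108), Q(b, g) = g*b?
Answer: -5413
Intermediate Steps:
v(B) = 16 + 4*B
u(E) = -1 + E*(1 + E) (u(E) = -1 + (1 + E)*E = -1 + E*(1 + E))
F(c, f) = 11 (F(c, f) = -1 + 3 + 3**2 = -1 + 3 + 9 = 11)
Q(b, g) = b*g
s = -5776 (s = (16 + 4*10) + 54*(-108) = (16 + 40) - 5832 = 56 - 5832 = -5776)
Q(F(-3, -5), 33) + s = 11*33 - 5776 = 363 - 5776 = -5413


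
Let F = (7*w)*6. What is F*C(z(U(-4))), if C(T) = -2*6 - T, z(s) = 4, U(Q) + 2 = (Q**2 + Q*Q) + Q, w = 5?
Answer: -3360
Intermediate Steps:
U(Q) = -2 + Q + 2*Q**2 (U(Q) = -2 + ((Q**2 + Q*Q) + Q) = -2 + ((Q**2 + Q**2) + Q) = -2 + (2*Q**2 + Q) = -2 + (Q + 2*Q**2) = -2 + Q + 2*Q**2)
C(T) = -12 - T
F = 210 (F = (7*5)*6 = 35*6 = 210)
F*C(z(U(-4))) = 210*(-12 - 1*4) = 210*(-12 - 4) = 210*(-16) = -3360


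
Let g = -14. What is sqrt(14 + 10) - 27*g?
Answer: 378 + 2*sqrt(6) ≈ 382.90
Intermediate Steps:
sqrt(14 + 10) - 27*g = sqrt(14 + 10) - 27*(-14) = sqrt(24) + 378 = 2*sqrt(6) + 378 = 378 + 2*sqrt(6)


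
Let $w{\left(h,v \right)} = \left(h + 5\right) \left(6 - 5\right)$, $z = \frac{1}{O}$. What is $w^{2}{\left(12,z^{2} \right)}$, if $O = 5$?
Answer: $289$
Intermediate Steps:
$z = \frac{1}{5} \approx 0.2$
$w{\left(h,v \right)} = 5 + h$ ($w{\left(h,v \right)} = \left(5 + h\right) 1 = 5 + h$)
$w^{2}{\left(12,z^{2} \right)} = \left(5 + 12\right)^{2} = 17^{2} = 289$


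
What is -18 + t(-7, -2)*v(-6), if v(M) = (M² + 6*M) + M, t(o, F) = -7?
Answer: 24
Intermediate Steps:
v(M) = M² + 7*M
-18 + t(-7, -2)*v(-6) = -18 - (-42)*(7 - 6) = -18 - (-42) = -18 - 7*(-6) = -18 + 42 = 24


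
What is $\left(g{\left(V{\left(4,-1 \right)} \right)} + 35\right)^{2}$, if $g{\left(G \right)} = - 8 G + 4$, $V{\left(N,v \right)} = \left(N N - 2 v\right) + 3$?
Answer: $16641$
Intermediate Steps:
$V{\left(N,v \right)} = 3 + N^{2} - 2 v$ ($V{\left(N,v \right)} = \left(N^{2} - 2 v\right) + 3 = 3 + N^{2} - 2 v$)
$g{\left(G \right)} = 4 - 8 G$
$\left(g{\left(V{\left(4,-1 \right)} \right)} + 35\right)^{2} = \left(\left(4 - 8 \left(3 + 4^{2} - -2\right)\right) + 35\right)^{2} = \left(\left(4 - 8 \left(3 + 16 + 2\right)\right) + 35\right)^{2} = \left(\left(4 - 168\right) + 35\right)^{2} = \left(-164 + 35\right)^{2} = \left(-129\right)^{2} = 16641$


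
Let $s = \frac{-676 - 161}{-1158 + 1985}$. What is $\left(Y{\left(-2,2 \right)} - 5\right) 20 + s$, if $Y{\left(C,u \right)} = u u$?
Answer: $- \frac{17377}{827} \approx -21.012$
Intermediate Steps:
$Y{\left(C,u \right)} = u^{2}$
$s = - \frac{837}{827} \approx -1.0121$
$\left(Y{\left(-2,2 \right)} - 5\right) 20 + s = \left(2^{2} - 5\right) 20 - \frac{837}{827} = \left(4 - 5\right) 20 - \frac{837}{827} = \left(-1\right) 20 - \frac{837}{827} = -20 - \frac{837}{827} = - \frac{17377}{827}$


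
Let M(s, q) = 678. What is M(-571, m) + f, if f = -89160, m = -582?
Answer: -88482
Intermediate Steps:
M(-571, m) + f = 678 - 89160 = -88482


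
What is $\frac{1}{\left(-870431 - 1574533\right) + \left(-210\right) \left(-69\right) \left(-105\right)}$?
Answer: $- \frac{1}{3966414} \approx -2.5212 \cdot 10^{-7}$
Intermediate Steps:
$\frac{1}{\left(-870431 - 1574533\right) + \left(-210\right) \left(-69\right) \left(-105\right)} = \frac{1}{\left(-870431 - 1574533\right) + 14490 \left(-105\right)} = \frac{1}{-2444964 - 1521450} = \frac{1}{-3966414} = - \frac{1}{3966414}$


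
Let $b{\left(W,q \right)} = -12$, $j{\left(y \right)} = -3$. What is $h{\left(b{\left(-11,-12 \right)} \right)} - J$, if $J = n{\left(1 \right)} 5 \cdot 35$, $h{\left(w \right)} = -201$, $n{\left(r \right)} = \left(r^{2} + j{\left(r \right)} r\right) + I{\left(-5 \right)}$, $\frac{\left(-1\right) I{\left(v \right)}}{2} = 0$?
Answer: $149$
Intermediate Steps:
$I{\left(v \right)} = 0$ ($I{\left(v \right)} = \left(-2\right) 0 = 0$)
$n{\left(r \right)} = r^{2} - 3 r$ ($n{\left(r \right)} = \left(r^{2} - 3 r\right) + 0 = r^{2} - 3 r$)
$J = -350$ ($J = 1 \left(-3 + 1\right) 5 \cdot 35 = 1 \left(-2\right) 175 = \left(-2\right) 175 = -350$)
$h{\left(b{\left(-11,-12 \right)} \right)} - J = -201 - -350 = -201 + 350 = 149$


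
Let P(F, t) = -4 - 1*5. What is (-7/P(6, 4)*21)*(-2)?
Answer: -98/3 ≈ -32.667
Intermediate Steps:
P(F, t) = -9 (P(F, t) = -4 - 5 = -9)
(-7/P(6, 4)*21)*(-2) = (-7/(-9)*21)*(-2) = (-7*(-⅑)*21)*(-2) = ((7/9)*21)*(-2) = (49/3)*(-2) = -98/3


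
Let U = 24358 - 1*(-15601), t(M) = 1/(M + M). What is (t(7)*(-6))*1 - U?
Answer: -279716/7 ≈ -39959.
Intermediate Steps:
t(M) = 1/(2*M)
U = 39959 (U = 24358 + 15601 = 39959)
(t(7)*(-6))*1 - U = (((1/2)/7)*(-6))*1 - 1*39959 = (((1/2)*(1/7))*(-6))*1 - 39959 = ((1/14)*(-6))*1 - 39959 = -3/7*1 - 39959 = -3/7 - 39959 = -279716/7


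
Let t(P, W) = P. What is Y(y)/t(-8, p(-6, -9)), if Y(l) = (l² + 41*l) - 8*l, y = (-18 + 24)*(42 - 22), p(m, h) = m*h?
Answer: -2295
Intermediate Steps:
p(m, h) = h*m
y = 120 (y = 6*20 = 120)
Y(l) = l² + 33*l
Y(y)/t(-8, p(-6, -9)) = (120*(33 + 120))/(-8) = (120*153)*(-⅛) = 18360*(-⅛) = -2295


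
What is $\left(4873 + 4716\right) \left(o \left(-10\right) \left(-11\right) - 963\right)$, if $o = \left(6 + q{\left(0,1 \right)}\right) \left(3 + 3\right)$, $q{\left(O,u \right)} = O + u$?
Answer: $35066973$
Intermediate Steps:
$o = 42$ ($o = \left(6 + \left(0 + 1\right)\right) \left(3 + 3\right) = \left(6 + 1\right) 6 = 7 \cdot 6 = 42$)
$\left(4873 + 4716\right) \left(o \left(-10\right) \left(-11\right) - 963\right) = \left(4873 + 4716\right) \left(42 \left(-10\right) \left(-11\right) - 963\right) = 9589 \left(\left(-420\right) \left(-11\right) - 963\right) = 9589 \left(4620 - 963\right) = 9589 \cdot 3657 = 35066973$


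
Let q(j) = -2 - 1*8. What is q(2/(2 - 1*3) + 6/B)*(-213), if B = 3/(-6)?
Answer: 2130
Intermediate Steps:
B = -½ (B = 3*(-⅙) = -½ ≈ -0.50000)
q(j) = -10 (q(j) = -2 - 8 = -10)
q(2/(2 - 1*3) + 6/B)*(-213) = -10*(-213) = 2130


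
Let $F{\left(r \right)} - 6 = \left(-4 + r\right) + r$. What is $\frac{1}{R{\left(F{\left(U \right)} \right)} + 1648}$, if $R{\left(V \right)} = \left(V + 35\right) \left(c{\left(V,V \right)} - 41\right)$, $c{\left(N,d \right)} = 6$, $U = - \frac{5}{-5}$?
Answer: $\frac{1}{283} \approx 0.0035336$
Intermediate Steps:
$U = 1$ ($U = \left(-5\right) \left(- \frac{1}{5}\right) = 1$)
$F{\left(r \right)} = 2 + 2 r$ ($F{\left(r \right)} = 6 + \left(\left(-4 + r\right) + r\right) = 6 + \left(-4 + 2 r\right) = 2 + 2 r$)
$R{\left(V \right)} = -1225 - 35 V$ ($R{\left(V \right)} = \left(V + 35\right) \left(6 - 41\right) = \left(35 + V\right) \left(-35\right) = -1225 - 35 V$)
$\frac{1}{R{\left(F{\left(U \right)} \right)} + 1648} = \frac{1}{\left(-1225 - 35 \left(2 + 2 \cdot 1\right)\right) + 1648} = \frac{1}{\left(-1225 - 35 \left(2 + 2\right)\right) + 1648} = \frac{1}{\left(-1225 - 140\right) + 1648} = \frac{1}{-1365 + 1648} = \frac{1}{283}$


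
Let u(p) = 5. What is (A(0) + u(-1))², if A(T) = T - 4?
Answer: 1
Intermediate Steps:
A(T) = -4 + T
(A(0) + u(-1))² = ((-4 + 0) + 5)² = (-4 + 5)² = 1² = 1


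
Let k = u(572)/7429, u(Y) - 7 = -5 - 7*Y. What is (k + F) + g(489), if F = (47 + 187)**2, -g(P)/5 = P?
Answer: 16896279/323 ≈ 52310.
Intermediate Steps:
u(Y) = 2 - 7*Y (u(Y) = 7 + (-5 - 7*Y) = 2 - 7*Y)
g(P) = -5*P
k = -174/323 (k = (2 - 7*572)/7429 = (2 - 4004)*(1/7429) = -4002*1/7429 = -174/323 ≈ -0.53870)
F = 54756 (F = 234**2 = 54756)
(k + F) + g(489) = (-174/323 + 54756) - 5*489 = 17686014/323 - 2445 = 16896279/323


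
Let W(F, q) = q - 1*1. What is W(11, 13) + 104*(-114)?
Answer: -11844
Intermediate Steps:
W(F, q) = -1 + q (W(F, q) = q - 1 = -1 + q)
W(11, 13) + 104*(-114) = (-1 + 13) + 104*(-114) = 12 - 11856 = -11844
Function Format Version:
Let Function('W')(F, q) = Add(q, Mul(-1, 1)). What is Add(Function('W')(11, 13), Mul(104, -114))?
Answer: -11844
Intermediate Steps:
Function('W')(F, q) = Add(-1, q) (Function('W')(F, q) = Add(q, -1) = Add(-1, q))
Add(Function('W')(11, 13), Mul(104, -114)) = Add(Add(-1, 13), Mul(104, -114)) = Add(12, -11856) = -11844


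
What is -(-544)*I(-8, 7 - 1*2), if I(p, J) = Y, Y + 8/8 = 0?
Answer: -544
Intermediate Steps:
Y = -1 (Y = -1 + 0 = -1)
I(p, J) = -1
-(-544)*I(-8, 7 - 1*2) = -(-544)*(-1) = -544*1 = -544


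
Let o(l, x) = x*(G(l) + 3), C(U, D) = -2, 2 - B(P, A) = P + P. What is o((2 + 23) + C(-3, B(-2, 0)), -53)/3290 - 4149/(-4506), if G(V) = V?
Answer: 1240157/2470790 ≈ 0.50193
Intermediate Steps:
B(P, A) = 2 - 2*P (B(P, A) = 2 - (P + P) = 2 - 2*P)
o(l, x) = x*(3 + l) (o(l, x) = x*(l + 3) = x*(3 + l))
o((2 + 23) + C(-3, B(-2, 0)), -53)/3290 - 4149/(-4506) = -53*(3 + ((2 + 23) - 2))/3290 - 4149/(-4506) = -53*(3 + (25 - 2))*(1/3290) - 4149*(-1/4506) = -53*(3 + 23)*(1/3290) + 1383/1502 = -53*26*(1/3290) + 1383/1502 = -1378*1/3290 + 1383/1502 = -689/1645 + 1383/1502 = 1240157/2470790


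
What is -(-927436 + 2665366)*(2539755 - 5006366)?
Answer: 4286797255230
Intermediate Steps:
-(-927436 + 2665366)*(2539755 - 5006366) = -1737930*(-2466611) = -1*(-4286797255230) = 4286797255230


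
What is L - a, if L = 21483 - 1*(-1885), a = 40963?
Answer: -17595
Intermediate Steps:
L = 23368 (L = 21483 + 1885 = 23368)
L - a = 23368 - 1*40963 = 23368 - 40963 = -17595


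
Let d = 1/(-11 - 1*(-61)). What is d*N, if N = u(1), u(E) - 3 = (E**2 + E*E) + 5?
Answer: 1/5 ≈ 0.20000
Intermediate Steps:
u(E) = 8 + 2*E**2 (u(E) = 3 + ((E**2 + E*E) + 5) = 3 + ((E**2 + E**2) + 5) = 3 + (2*E**2 + 5) = 3 + (5 + 2*E**2) = 8 + 2*E**2)
d = 1/50 (d = 1/(-11 + 61) = 1/50 ≈ 0.020000)
N = 10 (N = 8 + 2*1**2 = 8 + 2*1 = 8 + 2 = 10)
d*N = (1/50)*10 = 1/5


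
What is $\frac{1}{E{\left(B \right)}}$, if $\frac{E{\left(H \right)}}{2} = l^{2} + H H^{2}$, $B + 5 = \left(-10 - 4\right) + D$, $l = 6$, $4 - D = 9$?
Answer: $- \frac{1}{27576} \approx -3.6263 \cdot 10^{-5}$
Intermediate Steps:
$D = -5$ ($D = 4 - 9 = -5$)
$B = -24$ ($B = -5 - 19 = -24$)
$E{\left(H \right)} = 72 + 2 H^{3}$ ($E{\left(H \right)} = 2 \left(6^{2} + H H^{2}\right) = 2 \left(36 + H^{3}\right) = 72 + 2 H^{3}$)
$\frac{1}{E{\left(B \right)}} = \frac{1}{72 + 2 \left(-24\right)^{3}} = \frac{1}{72 + 2 \left(-13824\right)} = \frac{1}{72 - 27648} = \frac{1}{-27576} = - \frac{1}{27576}$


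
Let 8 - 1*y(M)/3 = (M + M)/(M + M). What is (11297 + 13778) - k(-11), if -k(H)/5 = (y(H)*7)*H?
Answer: 16990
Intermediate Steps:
y(M) = 21 (y(M) = 24 - 3*(M + M)/(M + M) = 24 - 3*2*M/(2*M) = 24 - 3*2*M*1/(2*M) = 24 - 3*1 = 24 - 3 = 21)
k(H) = -735*H (k(H) = -5*21*7*H = -735*H)
(11297 + 13778) - k(-11) = (11297 + 13778) - (-735)*(-11) = 25075 - 1*8085 = 25075 - 8085 = 16990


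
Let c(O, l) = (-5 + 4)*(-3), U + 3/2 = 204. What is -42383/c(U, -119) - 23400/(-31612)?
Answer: -334935299/23709 ≈ -14127.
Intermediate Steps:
U = 405/2 (U = -3/2 + 204 = 405/2 ≈ 202.50)
c(O, l) = 3 (c(O, l) = -1*(-3) = 3)
-42383/c(U, -119) - 23400/(-31612) = -42383/3 - 23400/(-31612) = -42383*⅓ - 23400*(-1/31612) = -42383/3 + 5850/7903 = -334935299/23709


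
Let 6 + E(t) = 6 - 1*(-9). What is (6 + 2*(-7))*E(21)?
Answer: -72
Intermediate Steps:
E(t) = 9 (E(t) = -6 + (6 - 1*(-9)) = -6 + (6 + 9) = -6 + 15 = 9)
(6 + 2*(-7))*E(21) = (6 + 2*(-7))*9 = (6 - 14)*9 = -8*9 = -72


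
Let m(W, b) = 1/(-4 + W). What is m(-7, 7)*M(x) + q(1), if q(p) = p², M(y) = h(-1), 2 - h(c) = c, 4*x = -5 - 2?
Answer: 8/11 ≈ 0.72727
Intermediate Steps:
x = -7/4 (x = (-5 - 2)/4 = (¼)*(-7) = -7/4 ≈ -1.7500)
h(c) = 2 - c
M(y) = 3 (M(y) = 2 - 1*(-1) = 2 + 1 = 3)
m(-7, 7)*M(x) + q(1) = 3/(-4 - 7) + 1² = 3/(-11) + 1 = -1/11*3 + 1 = -3/11 + 1 = 8/11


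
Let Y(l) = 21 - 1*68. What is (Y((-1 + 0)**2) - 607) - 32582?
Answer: -33236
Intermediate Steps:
Y(l) = -47 (Y(l) = 21 - 68 = -47)
(Y((-1 + 0)**2) - 607) - 32582 = (-47 - 607) - 32582 = -654 - 32582 = -33236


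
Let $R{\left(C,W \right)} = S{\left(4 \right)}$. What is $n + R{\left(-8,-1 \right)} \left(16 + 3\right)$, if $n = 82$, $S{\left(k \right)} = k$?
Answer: $158$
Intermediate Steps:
$R{\left(C,W \right)} = 4$
$n + R{\left(-8,-1 \right)} \left(16 + 3\right) = 82 + 4 \left(16 + 3\right) = 82 + 4 \cdot 19 = 82 + 76 = 158$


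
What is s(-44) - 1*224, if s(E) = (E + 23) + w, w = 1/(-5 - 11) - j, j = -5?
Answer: -3841/16 ≈ -240.06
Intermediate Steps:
w = 79/16 (w = 1/(-5 - 11) - 1*(-5) = 1/(-16) + 5 = -1/16 + 5 = 79/16 ≈ 4.9375)
s(E) = 447/16 + E (s(E) = (E + 23) + 79/16 = (23 + E) + 79/16 = 447/16 + E)
s(-44) - 1*224 = (447/16 - 44) - 1*224 = -257/16 - 224 = -3841/16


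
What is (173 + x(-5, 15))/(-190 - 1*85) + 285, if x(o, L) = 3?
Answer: 7109/25 ≈ 284.36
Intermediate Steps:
(173 + x(-5, 15))/(-190 - 1*85) + 285 = (173 + 3)/(-190 - 1*85) + 285 = 176/(-190 - 85) + 285 = 176/(-275) + 285 = 176*(-1/275) + 285 = -16/25 + 285 = 7109/25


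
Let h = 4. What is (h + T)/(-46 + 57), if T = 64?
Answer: 68/11 ≈ 6.1818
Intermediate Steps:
(h + T)/(-46 + 57) = (4 + 64)/(-46 + 57) = 68/11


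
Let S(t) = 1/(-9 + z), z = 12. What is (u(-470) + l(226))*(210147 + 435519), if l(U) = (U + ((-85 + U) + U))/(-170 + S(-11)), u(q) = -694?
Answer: -229227571650/509 ≈ -4.5035e+8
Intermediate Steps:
S(t) = 1/3 (S(t) = 1/(-9 + 12) = 1/3)
l(U) = 255/509 - 9*U/509 (l(U) = (U + ((-85 + U) + U))/(-170 + 1/3) = (U + (-85 + 2*U))/(-509/3) = (-85 + 3*U)*(-3/509) = 255/509 - 9*U/509)
(u(-470) + l(226))*(210147 + 435519) = (-694 + (255/509 - 9/509*226))*(210147 + 435519) = (-694 + (255/509 - 2034/509))*645666 = (-694 - 1779/509)*645666 = -355025/509*645666 = -229227571650/509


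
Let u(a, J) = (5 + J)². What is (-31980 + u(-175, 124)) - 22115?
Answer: -37454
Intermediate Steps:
(-31980 + u(-175, 124)) - 22115 = (-31980 + (5 + 124)²) - 22115 = (-31980 + 129²) - 22115 = (-31980 + 16641) - 22115 = -15339 - 22115 = -37454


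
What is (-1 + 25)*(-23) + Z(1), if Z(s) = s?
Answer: -551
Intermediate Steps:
(-1 + 25)*(-23) + Z(1) = (-1 + 25)*(-23) + 1 = 24*(-23) + 1 = -552 + 1 = -551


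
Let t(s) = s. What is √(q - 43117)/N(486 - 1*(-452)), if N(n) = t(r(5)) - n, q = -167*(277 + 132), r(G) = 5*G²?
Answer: -2*I*√3095/271 ≈ -0.41057*I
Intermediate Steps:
q = -68303 (q = -167*409 = -68303)
N(n) = 125 - n (N(n) = 5*5² - n = 5*25 - n = 125 - n)
√(q - 43117)/N(486 - 1*(-452)) = √(-68303 - 43117)/(125 - (486 - 1*(-452))) = √(-111420)/(125 - (486 + 452)) = (6*I*√3095)/(125 - 1*938) = (6*I*√3095)/(125 - 938) = (6*I*√3095)/(-813) = (6*I*√3095)*(-1/813) = -2*I*√3095/271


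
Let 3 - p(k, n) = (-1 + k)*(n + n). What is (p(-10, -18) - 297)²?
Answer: 476100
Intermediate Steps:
p(k, n) = 3 - 2*n*(-1 + k) (p(k, n) = 3 - (-1 + k)*(n + n) = 3 - (-1 + k)*2*n = 3 - 2*n*(-1 + k))
(p(-10, -18) - 297)² = ((3 + 2*(-18) - 2*(-10)*(-18)) - 297)² = ((3 - 36 - 360) - 297)² = (-393 - 297)² = (-690)² = 476100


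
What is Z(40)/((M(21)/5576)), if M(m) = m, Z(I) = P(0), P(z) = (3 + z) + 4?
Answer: 5576/3 ≈ 1858.7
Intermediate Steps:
P(z) = 7 + z
Z(I) = 7 (Z(I) = 7 + 0 = 7)
Z(40)/((M(21)/5576)) = 7/((21/5576)) = 7/((21*(1/5576))) = 7/(21/5576) = 7*(5576/21) = 5576/3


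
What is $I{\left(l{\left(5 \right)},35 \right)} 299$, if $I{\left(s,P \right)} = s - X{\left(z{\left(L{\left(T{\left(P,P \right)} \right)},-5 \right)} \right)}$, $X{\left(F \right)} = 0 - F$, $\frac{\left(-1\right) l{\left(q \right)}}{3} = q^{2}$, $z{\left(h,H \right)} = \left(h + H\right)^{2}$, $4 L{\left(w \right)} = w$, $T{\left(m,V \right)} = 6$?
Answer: $- \frac{75049}{4} \approx -18762.0$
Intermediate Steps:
$L{\left(w \right)} = \frac{w}{4}$
$z{\left(h,H \right)} = \left(H + h\right)^{2}$
$l{\left(q \right)} = - 3 q^{2}$
$X{\left(F \right)} = - F$
$I{\left(s,P \right)} = \frac{49}{4} + s$ ($I{\left(s,P \right)} = s - - \left(-5 + \frac{1}{4} \cdot 6\right)^{2} = s - - \left(-5 + \frac{3}{2}\right)^{2} = s - - \left(- \frac{7}{2}\right)^{2} = s - \left(-1\right) \frac{49}{4} = s - - \frac{49}{4} = s + \frac{49}{4} = \frac{49}{4} + s$)
$I{\left(l{\left(5 \right)},35 \right)} 299 = \left(\frac{49}{4} - 3 \cdot 5^{2}\right) 299 = \left(\frac{49}{4} - 75\right) 299 = \left(- \frac{251}{4}\right) 299 = - \frac{75049}{4}$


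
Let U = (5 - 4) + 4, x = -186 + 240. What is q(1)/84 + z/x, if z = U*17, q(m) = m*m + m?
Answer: 302/189 ≈ 1.5979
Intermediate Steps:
x = 54
U = 5 (U = 1 + 4 = 5)
q(m) = m + m**2 (q(m) = m**2 + m = m + m**2)
z = 85 (z = 5*17 = 85)
q(1)/84 + z/x = (1*(1 + 1))/84 + 85/54 = (1*2)*(1/84) + 85*(1/54) = 2*(1/84) + 85/54 = 1/42 + 85/54 = 302/189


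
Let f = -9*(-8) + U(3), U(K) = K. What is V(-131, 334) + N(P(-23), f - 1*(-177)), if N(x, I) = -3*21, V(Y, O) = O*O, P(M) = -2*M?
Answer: 111493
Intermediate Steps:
f = 75 (f = -9*(-8) + 3 = 72 + 3 = 75)
V(Y, O) = O²
N(x, I) = -63
V(-131, 334) + N(P(-23), f - 1*(-177)) = 334² - 63 = 111556 - 63 = 111493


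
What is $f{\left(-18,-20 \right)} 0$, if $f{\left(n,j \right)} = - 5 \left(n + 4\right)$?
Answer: $0$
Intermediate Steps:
$f{\left(n,j \right)} = -20 - 5 n$ ($f{\left(n,j \right)} = - 5 \left(4 + n\right) = -20 - 5 n$)
$f{\left(-18,-20 \right)} 0 = \left(-20 - -90\right) 0 = \left(-20 + 90\right) 0 = 70 \cdot 0 = 0$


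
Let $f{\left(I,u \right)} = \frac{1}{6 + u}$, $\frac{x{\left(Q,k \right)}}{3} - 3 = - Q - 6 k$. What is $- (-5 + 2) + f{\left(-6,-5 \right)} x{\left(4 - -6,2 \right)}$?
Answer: $-54$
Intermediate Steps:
$x{\left(Q,k \right)} = 9 - 18 k - 3 Q$ ($x{\left(Q,k \right)} = 9 + 3 \left(- Q - 6 k\right) = 9 - \left(3 Q + 18 k\right) = 9 - 18 k - 3 Q$)
$- (-5 + 2) + f{\left(-6,-5 \right)} x{\left(4 - -6,2 \right)} = - (-5 + 2) + \frac{9 - 36 - 3 \left(4 - -6\right)}{6 - 5} = \left(-1\right) \left(-3\right) + \frac{9 - 36 - 3 \left(4 + 6\right)}{1} = 3 + 1 \left(9 - 36 - 30\right) = 3 + 1 \left(-57\right) = 3 - 57 = -54$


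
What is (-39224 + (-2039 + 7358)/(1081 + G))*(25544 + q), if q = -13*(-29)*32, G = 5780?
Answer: -3373569792120/2287 ≈ -1.4751e+9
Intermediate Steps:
q = 12064 (q = 377*32 = 12064)
(-39224 + (-2039 + 7358)/(1081 + G))*(25544 + q) = (-39224 + (-2039 + 7358)/(1081 + 5780))*(25544 + 12064) = (-39224 + 5319/6861)*37608 = (-39224 + 5319*(1/6861))*37608 = (-39224 + 1773/2287)*37608 = -89703515/2287*37608 = -3373569792120/2287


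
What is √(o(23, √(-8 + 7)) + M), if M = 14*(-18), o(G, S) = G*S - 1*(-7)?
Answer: √(-245 + 23*I) ≈ 0.7339 + 15.67*I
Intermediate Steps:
o(G, S) = 7 + G*S (o(G, S) = G*S + 7 = 7 + G*S)
M = -252
√(o(23, √(-8 + 7)) + M) = √((7 + 23*√(-8 + 7)) - 252) = √((7 + 23*√(-1)) - 252) = √((7 + 23*I) - 252) = √(-245 + 23*I)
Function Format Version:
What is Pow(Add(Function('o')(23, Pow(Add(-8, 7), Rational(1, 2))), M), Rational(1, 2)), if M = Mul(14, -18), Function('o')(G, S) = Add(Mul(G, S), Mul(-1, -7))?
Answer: Pow(Add(-245, Mul(23, I)), Rational(1, 2)) ≈ Add(0.73390, Mul(15.670, I))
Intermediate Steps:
Function('o')(G, S) = Add(7, Mul(G, S)) (Function('o')(G, S) = Add(Mul(G, S), 7) = Add(7, Mul(G, S)))
M = -252
Pow(Add(Function('o')(23, Pow(Add(-8, 7), Rational(1, 2))), M), Rational(1, 2)) = Pow(Add(Add(7, Mul(23, Pow(Add(-8, 7), Rational(1, 2)))), -252), Rational(1, 2)) = Pow(Add(Add(7, Mul(23, Pow(-1, Rational(1, 2)))), -252), Rational(1, 2)) = Pow(Add(Add(7, Mul(23, I)), -252), Rational(1, 2)) = Pow(Add(-245, Mul(23, I)), Rational(1, 2))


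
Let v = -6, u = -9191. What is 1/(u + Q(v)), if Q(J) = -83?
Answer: -1/9274 ≈ -0.00010783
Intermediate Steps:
1/(u + Q(v)) = 1/(-9191 - 83) = 1/(-9274) = -1/9274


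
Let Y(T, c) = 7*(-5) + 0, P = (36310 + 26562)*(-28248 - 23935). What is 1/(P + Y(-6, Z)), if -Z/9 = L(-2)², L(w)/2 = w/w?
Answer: -1/3280849611 ≈ -3.0480e-10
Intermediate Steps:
L(w) = 2 (L(w) = 2*(w/w) = 2*1 = 2)
P = -3280849576 (P = 62872*(-52183) = -3280849576)
Z = -36 (Z = -9*2² = -9*4 = -36)
Y(T, c) = -35 (Y(T, c) = -35 + 0 = -35)
1/(P + Y(-6, Z)) = 1/(-3280849576 - 35) = 1/(-3280849611) = -1/3280849611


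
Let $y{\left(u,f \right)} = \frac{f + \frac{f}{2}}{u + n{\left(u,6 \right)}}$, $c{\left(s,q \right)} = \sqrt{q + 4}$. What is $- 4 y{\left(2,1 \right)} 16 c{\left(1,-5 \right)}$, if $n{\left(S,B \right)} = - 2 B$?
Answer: $\frac{48 i}{5} \approx 9.6 i$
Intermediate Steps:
$c{\left(s,q \right)} = \sqrt{4 + q}$
$y{\left(u,f \right)} = \frac{3 f}{2 \left(-12 + u\right)}$ ($y{\left(u,f \right)} = \frac{f + \frac{f}{2}}{u - 12} = \frac{f + f \frac{1}{2}}{u - 12} = \frac{f + \frac{f}{2}}{-12 + u} = \frac{\frac{3}{2} f}{-12 + u} = \frac{3 f}{2 \left(-12 + u\right)}$)
$- 4 y{\left(2,1 \right)} 16 c{\left(1,-5 \right)} = - 4 \cdot \frac{3}{2} \cdot 1 \frac{1}{-12 + 2} \cdot 16 \sqrt{4 - 5} = - 4 \cdot \frac{3}{2} \cdot 1 \frac{1}{-10} \cdot 16 \sqrt{-1} = - 4 \cdot \frac{3}{2} \cdot 1 \left(- \frac{1}{10}\right) 16 i = \left(-4\right) \left(- \frac{3}{20}\right) 16 i = \frac{3}{5} \cdot 16 i = \frac{48 i}{5}$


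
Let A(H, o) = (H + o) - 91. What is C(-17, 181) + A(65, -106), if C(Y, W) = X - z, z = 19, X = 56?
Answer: -95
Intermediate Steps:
C(Y, W) = 37 (C(Y, W) = 56 - 1*19 = 56 - 19 = 37)
A(H, o) = -91 + H + o
C(-17, 181) + A(65, -106) = 37 + (-91 + 65 - 106) = 37 - 132 = -95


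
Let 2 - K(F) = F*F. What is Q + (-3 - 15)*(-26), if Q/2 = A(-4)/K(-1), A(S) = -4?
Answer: 460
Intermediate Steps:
K(F) = 2 - F² (K(F) = 2 - F*F = 2 - F²)
Q = -8 (Q = 2*(-4/(2 - 1*(-1)²)) = 2*(-4/(2 - 1*1)) = 2*(-4/(2 - 1)) = 2*(-4/1) = 2*(-4*1) = 2*(-4) = -8)
Q + (-3 - 15)*(-26) = -8 + (-3 - 15)*(-26) = -8 - 18*(-26) = -8 + 468 = 460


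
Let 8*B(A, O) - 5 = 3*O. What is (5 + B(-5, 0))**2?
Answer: 2025/64 ≈ 31.641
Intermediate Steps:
B(A, O) = 5/8 + 3*O/8 (B(A, O) = 5/8 + (3*O)/8 = 5/8 + 3*O/8)
(5 + B(-5, 0))**2 = (5 + (5/8 + (3/8)*0))**2 = (5 + (5/8 + 0))**2 = (5 + 5/8)**2 = (45/8)**2 = 2025/64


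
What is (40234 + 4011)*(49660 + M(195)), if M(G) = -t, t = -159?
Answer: 2204241655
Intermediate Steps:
M(G) = 159 (M(G) = -1*(-159) = 159)
(40234 + 4011)*(49660 + M(195)) = (40234 + 4011)*(49660 + 159) = 44245*49819 = 2204241655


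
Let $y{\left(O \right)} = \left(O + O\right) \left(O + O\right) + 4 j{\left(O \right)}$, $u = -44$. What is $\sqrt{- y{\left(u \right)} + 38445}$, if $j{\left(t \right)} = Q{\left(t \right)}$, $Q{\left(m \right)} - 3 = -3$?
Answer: $\sqrt{30701} \approx 175.22$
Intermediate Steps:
$Q{\left(m \right)} = 0$ ($Q{\left(m \right)} = 3 - 3 = 0$)
$j{\left(t \right)} = 0$
$y{\left(O \right)} = 4 O^{2}$ ($y{\left(O \right)} = \left(O + O\right) \left(O + O\right) + 4 \cdot 0 = 2 O 2 O + 0 = 4 O^{2} + 0 = 4 O^{2}$)
$\sqrt{- y{\left(u \right)} + 38445} = \sqrt{- 4 \left(-44\right)^{2} + 38445} = \sqrt{- 4 \cdot 1936 + 38445} = \sqrt{\left(-1\right) 7744 + 38445} = \sqrt{-7744 + 38445} = \sqrt{30701}$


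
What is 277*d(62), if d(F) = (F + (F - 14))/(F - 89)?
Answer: -30470/27 ≈ -1128.5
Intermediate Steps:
d(F) = (-14 + 2*F)/(-89 + F) (d(F) = (F + (-14 + F))/(-89 + F) = (-14 + 2*F)/(-89 + F))
277*d(62) = 277*(2*(-7 + 62)/(-89 + 62)) = 277*(2*55/(-27)) = 277*(2*(-1/27)*55) = 277*(-110/27) = -30470/27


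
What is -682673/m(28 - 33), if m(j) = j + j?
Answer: 682673/10 ≈ 68267.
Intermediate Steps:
m(j) = 2*j
-682673/m(28 - 33) = -682673*1/(2*(28 - 33)) = -682673/(2*(-5)) = -682673/(-10) = -682673*(-1/10) = 682673/10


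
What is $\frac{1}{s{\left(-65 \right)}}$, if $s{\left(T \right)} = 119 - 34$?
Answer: $\frac{1}{85} \approx 0.011765$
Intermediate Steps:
$s{\left(T \right)} = 85$ ($s{\left(T \right)} = 119 - 34 = 85$)
$\frac{1}{s{\left(-65 \right)}} = \frac{1}{85}$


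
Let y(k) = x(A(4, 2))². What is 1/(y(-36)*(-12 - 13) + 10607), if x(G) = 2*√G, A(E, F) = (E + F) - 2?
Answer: 1/10207 ≈ 9.7972e-5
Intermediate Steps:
A(E, F) = -2 + E + F
y(k) = 16 (y(k) = (2*√(-2 + 4 + 2))² = (2*√4)² = (2*2)² = 4² = 16)
1/(y(-36)*(-12 - 13) + 10607) = 1/(16*(-12 - 13) + 10607) = 1/(16*(-25) + 10607) = 1/(-400 + 10607) = 1/10207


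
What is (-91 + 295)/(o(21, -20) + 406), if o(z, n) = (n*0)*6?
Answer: 102/203 ≈ 0.50246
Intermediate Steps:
o(z, n) = 0 (o(z, n) = 0*6 = 0)
(-91 + 295)/(o(21, -20) + 406) = (-91 + 295)/(0 + 406) = 204/406 = 204*(1/406) = 102/203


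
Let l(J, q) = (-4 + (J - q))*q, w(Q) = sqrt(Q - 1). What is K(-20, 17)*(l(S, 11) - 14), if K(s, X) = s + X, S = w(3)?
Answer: 537 - 33*sqrt(2) ≈ 490.33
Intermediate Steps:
w(Q) = sqrt(-1 + Q)
S = sqrt(2) (S = sqrt(-1 + 3) = sqrt(2) ≈ 1.4142)
l(J, q) = q*(-4 + J - q) (l(J, q) = (-4 + J - q)*q = q*(-4 + J - q))
K(s, X) = X + s
K(-20, 17)*(l(S, 11) - 14) = (17 - 20)*(11*(-4 + sqrt(2) - 1*11) - 14) = -3*(11*(-4 + sqrt(2) - 11) - 14) = -3*(11*(-15 + sqrt(2)) - 14) = -3*((-165 + 11*sqrt(2)) - 14) = -3*(-179 + 11*sqrt(2)) = 537 - 33*sqrt(2)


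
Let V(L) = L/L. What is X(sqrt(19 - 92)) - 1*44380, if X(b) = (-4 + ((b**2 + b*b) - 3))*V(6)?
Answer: -44533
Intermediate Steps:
V(L) = 1
X(b) = -7 + 2*b**2 (X(b) = (-4 + ((b**2 + b*b) - 3))*1 = (-4 + ((b**2 + b**2) - 3))*1 = (-4 + (2*b**2 - 3))*1 = (-4 + (-3 + 2*b**2))*1 = (-7 + 2*b**2)*1 = -7 + 2*b**2)
X(sqrt(19 - 92)) - 1*44380 = (-7 + 2*(sqrt(19 - 92))**2) - 1*44380 = (-7 + 2*(sqrt(-73))**2) - 44380 = (-7 + 2*(I*sqrt(73))**2) - 44380 = (-7 + 2*(-73)) - 44380 = (-7 - 146) - 44380 = -153 - 44380 = -44533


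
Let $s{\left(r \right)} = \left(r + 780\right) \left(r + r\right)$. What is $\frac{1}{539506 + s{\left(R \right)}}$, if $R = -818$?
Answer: $\frac{1}{601674} \approx 1.662 \cdot 10^{-6}$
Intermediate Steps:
$s{\left(r \right)} = 2 r \left(780 + r\right)$ ($s{\left(r \right)} = \left(780 + r\right) 2 r = 2 r \left(780 + r\right)$)
$\frac{1}{539506 + s{\left(R \right)}} = \frac{1}{539506 + 2 \left(-818\right) \left(780 - 818\right)} = \frac{1}{539506 + 2 \left(-818\right) \left(-38\right)} = \frac{1}{539506 + 62168} = \frac{1}{601674}$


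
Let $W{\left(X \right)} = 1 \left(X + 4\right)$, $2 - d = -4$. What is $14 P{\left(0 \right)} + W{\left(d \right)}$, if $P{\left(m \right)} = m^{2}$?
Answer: $10$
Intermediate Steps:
$d = 6$ ($d = 2 - -4 = 2 + 4 = 6$)
$W{\left(X \right)} = 4 + X$ ($W{\left(X \right)} = 1 \left(4 + X\right) = 4 + X$)
$14 P{\left(0 \right)} + W{\left(d \right)} = 14 \cdot 0^{2} + \left(4 + 6\right) = 14 \cdot 0 + 10 = 0 + 10 = 10$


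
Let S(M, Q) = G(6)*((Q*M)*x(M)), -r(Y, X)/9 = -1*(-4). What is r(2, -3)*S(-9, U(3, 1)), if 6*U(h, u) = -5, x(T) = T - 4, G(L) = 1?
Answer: 3510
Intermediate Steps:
x(T) = -4 + T
r(Y, X) = -36 (r(Y, X) = -(-9)*(-4) = -9*4 = -36)
U(h, u) = -⅚ (U(h, u) = (⅙)*(-5) = -⅚)
S(M, Q) = M*Q*(-4 + M) (S(M, Q) = 1*((Q*M)*(-4 + M)) = 1*((M*Q)*(-4 + M)) = 1*(M*Q*(-4 + M)) = M*Q*(-4 + M))
r(2, -3)*S(-9, U(3, 1)) = -(-324)*(-5)*(-4 - 9)/6 = -(-324)*(-5)*(-13)/6 = -36*(-195/2) = 3510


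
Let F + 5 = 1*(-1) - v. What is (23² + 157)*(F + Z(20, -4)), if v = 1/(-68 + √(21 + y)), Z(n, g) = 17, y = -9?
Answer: 8712200/1153 + 343*√3/1153 ≈ 7556.6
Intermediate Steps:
v = 1/(-68 + 2*√3) (v = 1/(-68 + √(21 - 9)) = 1/(-68 + √12) = 1/(-68 + 2*√3) ≈ -0.015495)
F = -6901/1153 + √3/2306 (F = -5 + (1*(-1) - (-17/1153 - √3/2306)) = -5 + (-1 + (17/1153 + √3/2306)) = -5 + (-1136/1153 + √3/2306) = -6901/1153 + √3/2306 ≈ -5.9845)
(23² + 157)*(F + Z(20, -4)) = (23² + 157)*((-6901/1153 + √3/2306) + 17) = (529 + 157)*(12700/1153 + √3/2306) = 686*(12700/1153 + √3/2306) = 8712200/1153 + 343*√3/1153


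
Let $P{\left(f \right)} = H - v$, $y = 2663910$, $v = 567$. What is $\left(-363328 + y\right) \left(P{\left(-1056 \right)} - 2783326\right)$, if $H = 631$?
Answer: $-6403122458484$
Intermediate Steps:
$P{\left(f \right)} = 64$ ($P{\left(f \right)} = 631 - 567 = 64$)
$\left(-363328 + y\right) \left(P{\left(-1056 \right)} - 2783326\right) = \left(-363328 + 2663910\right) \left(64 - 2783326\right) = 2300582 \left(-2783262\right) = -6403122458484$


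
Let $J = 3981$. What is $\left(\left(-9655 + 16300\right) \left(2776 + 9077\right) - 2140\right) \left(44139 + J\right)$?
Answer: $3789981485400$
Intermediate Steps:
$\left(\left(-9655 + 16300\right) \left(2776 + 9077\right) - 2140\right) \left(44139 + J\right) = \left(\left(-9655 + 16300\right) \left(2776 + 9077\right) - 2140\right) \left(44139 + 3981\right) = \left(6645 \cdot 11853 - 2140\right) 48120 = \left(78763185 - 2140\right) 48120 = 78761045 \cdot 48120 = 3789981485400$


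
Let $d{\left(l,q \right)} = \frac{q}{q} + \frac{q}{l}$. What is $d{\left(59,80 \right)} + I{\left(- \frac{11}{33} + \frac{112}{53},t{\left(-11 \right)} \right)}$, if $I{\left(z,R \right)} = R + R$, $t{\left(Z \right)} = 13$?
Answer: $\frac{1673}{59} \approx 28.356$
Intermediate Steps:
$I{\left(z,R \right)} = 2 R$
$d{\left(l,q \right)} = 1 + \frac{q}{l}$
$d{\left(59,80 \right)} + I{\left(- \frac{11}{33} + \frac{112}{53},t{\left(-11 \right)} \right)} = \frac{59 + 80}{59} + 2 \cdot 13 = \frac{1}{59} \cdot 139 + 26 = \frac{139}{59} + 26 = \frac{1673}{59}$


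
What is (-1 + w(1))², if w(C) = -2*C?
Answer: 9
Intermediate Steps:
(-1 + w(1))² = (-1 - 2*1)² = (-1 - 2)² = (-3)² = 9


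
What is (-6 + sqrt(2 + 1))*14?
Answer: -84 + 14*sqrt(3) ≈ -59.751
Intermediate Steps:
(-6 + sqrt(2 + 1))*14 = (-6 + sqrt(3))*14 = -84 + 14*sqrt(3)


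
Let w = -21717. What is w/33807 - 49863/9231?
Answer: -209576452/34674713 ≈ -6.0441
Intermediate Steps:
w/33807 - 49863/9231 = -21717/33807 - 49863/9231 = -21717*1/33807 - 49863*1/9231 = -7239/11269 - 16621/3077 = -209576452/34674713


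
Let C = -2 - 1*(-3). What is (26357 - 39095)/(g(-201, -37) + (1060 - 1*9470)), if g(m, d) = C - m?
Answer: 2123/1368 ≈ 1.5519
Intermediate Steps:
C = 1 (C = -2 + 3 = 1)
g(m, d) = 1 - m
(26357 - 39095)/(g(-201, -37) + (1060 - 1*9470)) = (26357 - 39095)/((1 - 1*(-201)) + (1060 - 1*9470)) = -12738/((1 + 201) + (1060 - 9470)) = -12738/(202 - 8410) = -12738/(-8208) = -12738*(-1/8208) = 2123/1368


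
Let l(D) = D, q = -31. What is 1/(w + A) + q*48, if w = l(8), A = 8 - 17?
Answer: -1489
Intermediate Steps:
A = -9
w = 8
1/(w + A) + q*48 = 1/(8 - 9) - 31*48 = 1/(-1) - 1488 = -1 - 1488 = -1489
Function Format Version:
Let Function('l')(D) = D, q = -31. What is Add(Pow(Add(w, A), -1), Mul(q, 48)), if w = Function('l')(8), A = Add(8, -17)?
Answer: -1489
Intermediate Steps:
A = -9
w = 8
Add(Pow(Add(w, A), -1), Mul(q, 48)) = Add(Pow(Add(8, -9), -1), Mul(-31, 48)) = Add(Pow(-1, -1), -1488) = Add(-1, -1488) = -1489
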